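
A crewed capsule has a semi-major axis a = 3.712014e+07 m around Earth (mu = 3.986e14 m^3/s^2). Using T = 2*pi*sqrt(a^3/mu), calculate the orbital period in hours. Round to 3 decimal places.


Step 1: a^3 / mu = 5.114802e+22 / 3.986e14 = 1.283192e+08
Step 2: sqrt(1.283192e+08) = 11327.8049 s
Step 3: T = 2*pi * 11327.8049 = 71174.7 s
Step 4: T in hours = 71174.7 / 3600 = 19.771 hours

19.771


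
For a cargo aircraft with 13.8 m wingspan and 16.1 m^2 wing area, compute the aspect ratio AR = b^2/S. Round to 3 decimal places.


Step 1: b^2 = 13.8^2 = 190.44
Step 2: AR = 190.44 / 16.1 = 11.829

11.829


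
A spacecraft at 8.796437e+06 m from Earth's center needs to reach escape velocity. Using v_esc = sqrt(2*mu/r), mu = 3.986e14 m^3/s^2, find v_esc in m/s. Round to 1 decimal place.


Step 1: 2*mu/r = 2 * 3.986e14 / 8.796437e+06 = 90627602.9715
Step 2: v_esc = sqrt(90627602.9715) = 9519.9 m/s

9519.9


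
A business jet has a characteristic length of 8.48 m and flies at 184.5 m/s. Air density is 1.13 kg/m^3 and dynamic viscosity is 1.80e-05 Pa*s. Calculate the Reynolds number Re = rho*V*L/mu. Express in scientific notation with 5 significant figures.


Step 1: Numerator = rho * V * L = 1.13 * 184.5 * 8.48 = 1767.9528
Step 2: Re = 1767.9528 / 1.80e-05
Step 3: Re = 9.8220e+07

9.8220e+07


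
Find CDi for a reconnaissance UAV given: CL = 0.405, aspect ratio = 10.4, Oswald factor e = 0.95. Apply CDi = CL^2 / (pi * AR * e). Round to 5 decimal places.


Step 1: CL^2 = 0.405^2 = 0.164025
Step 2: pi * AR * e = 3.14159 * 10.4 * 0.95 = 31.038935
Step 3: CDi = 0.164025 / 31.038935 = 0.00528

0.00528


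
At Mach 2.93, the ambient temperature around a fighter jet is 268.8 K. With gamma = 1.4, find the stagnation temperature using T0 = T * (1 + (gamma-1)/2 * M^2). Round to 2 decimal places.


Step 1: (gamma-1)/2 = 0.2
Step 2: M^2 = 8.5849
Step 3: 1 + 0.2 * 8.5849 = 2.71698
Step 4: T0 = 268.8 * 2.71698 = 730.32 K

730.32


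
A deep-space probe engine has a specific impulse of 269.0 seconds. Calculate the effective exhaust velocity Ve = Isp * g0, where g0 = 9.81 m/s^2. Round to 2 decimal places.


Step 1: Ve = Isp * g0 = 269.0 * 9.81
Step 2: Ve = 2638.89 m/s

2638.89


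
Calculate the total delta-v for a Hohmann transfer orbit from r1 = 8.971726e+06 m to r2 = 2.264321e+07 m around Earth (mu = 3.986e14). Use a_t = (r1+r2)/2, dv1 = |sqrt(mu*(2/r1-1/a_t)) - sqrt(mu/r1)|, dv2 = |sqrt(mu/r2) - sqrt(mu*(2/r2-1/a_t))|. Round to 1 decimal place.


Step 1: Transfer semi-major axis a_t = (8.971726e+06 + 2.264321e+07) / 2 = 1.580747e+07 m
Step 2: v1 (circular at r1) = sqrt(mu/r1) = 6665.47 m/s
Step 3: v_t1 = sqrt(mu*(2/r1 - 1/a_t)) = 7977.53 m/s
Step 4: dv1 = |7977.53 - 6665.47| = 1312.06 m/s
Step 5: v2 (circular at r2) = 4195.65 m/s, v_t2 = 3160.87 m/s
Step 6: dv2 = |4195.65 - 3160.87| = 1034.78 m/s
Step 7: Total delta-v = 1312.06 + 1034.78 = 2346.8 m/s

2346.8


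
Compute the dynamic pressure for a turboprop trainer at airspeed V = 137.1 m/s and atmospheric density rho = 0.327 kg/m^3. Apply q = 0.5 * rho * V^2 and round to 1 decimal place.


Step 1: V^2 = 137.1^2 = 18796.41
Step 2: q = 0.5 * 0.327 * 18796.41
Step 3: q = 3073.2 Pa

3073.2


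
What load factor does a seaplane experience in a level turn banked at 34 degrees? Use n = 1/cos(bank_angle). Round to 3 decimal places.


Step 1: Convert 34 degrees to radians = 0.593412
Step 2: cos(34 deg) = 0.829038
Step 3: n = 1 / 0.829038 = 1.206

1.206


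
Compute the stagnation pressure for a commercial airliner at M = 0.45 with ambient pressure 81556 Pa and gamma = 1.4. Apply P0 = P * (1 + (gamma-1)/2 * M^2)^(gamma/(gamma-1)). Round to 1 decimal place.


Step 1: (gamma-1)/2 * M^2 = 0.2 * 0.2025 = 0.0405
Step 2: 1 + 0.0405 = 1.0405
Step 3: Exponent gamma/(gamma-1) = 3.5
Step 4: P0 = 81556 * 1.0405^3.5 = 93713.7 Pa

93713.7


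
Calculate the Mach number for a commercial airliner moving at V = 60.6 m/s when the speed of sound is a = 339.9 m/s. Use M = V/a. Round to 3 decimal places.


Step 1: M = V / a = 60.6 / 339.9
Step 2: M = 0.178

0.178


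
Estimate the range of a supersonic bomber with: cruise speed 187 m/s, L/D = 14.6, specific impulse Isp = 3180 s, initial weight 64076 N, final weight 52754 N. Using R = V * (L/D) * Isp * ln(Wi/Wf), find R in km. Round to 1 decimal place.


Step 1: Coefficient = V * (L/D) * Isp = 187 * 14.6 * 3180 = 8682036.0 m
Step 2: Wi/Wf = 64076 / 52754 = 1.214619
Step 3: ln(1.214619) = 0.19443
Step 4: R = 8682036.0 * 0.19443 = 1688050.7 m = 1688.1 km

1688.1


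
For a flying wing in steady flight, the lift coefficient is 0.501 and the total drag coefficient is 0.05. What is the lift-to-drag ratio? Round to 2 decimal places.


Step 1: L/D = CL / CD = 0.501 / 0.05
Step 2: L/D = 10.02

10.02


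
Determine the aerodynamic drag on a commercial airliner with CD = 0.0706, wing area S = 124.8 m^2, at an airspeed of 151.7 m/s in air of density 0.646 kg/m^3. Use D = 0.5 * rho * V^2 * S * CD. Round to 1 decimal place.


Step 1: Dynamic pressure q = 0.5 * 0.646 * 151.7^2 = 7433.1635 Pa
Step 2: Drag D = q * S * CD = 7433.1635 * 124.8 * 0.0706
Step 3: D = 65492.7 N

65492.7


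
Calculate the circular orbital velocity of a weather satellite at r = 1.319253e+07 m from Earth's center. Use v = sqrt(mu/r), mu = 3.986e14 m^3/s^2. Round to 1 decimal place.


Step 1: mu / r = 3.986e14 / 1.319253e+07 = 30214068.1128
Step 2: v = sqrt(30214068.1128) = 5496.7 m/s

5496.7


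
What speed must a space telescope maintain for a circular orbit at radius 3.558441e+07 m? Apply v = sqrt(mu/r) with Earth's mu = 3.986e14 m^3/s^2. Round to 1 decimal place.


Step 1: mu / r = 3.986e14 / 3.558441e+07 = 11201534.6046
Step 2: v = sqrt(11201534.6046) = 3346.9 m/s

3346.9


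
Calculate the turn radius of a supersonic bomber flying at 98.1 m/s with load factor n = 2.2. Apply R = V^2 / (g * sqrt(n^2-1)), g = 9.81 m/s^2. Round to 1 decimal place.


Step 1: V^2 = 98.1^2 = 9623.61
Step 2: n^2 - 1 = 2.2^2 - 1 = 3.84
Step 3: sqrt(3.84) = 1.959592
Step 4: R = 9623.61 / (9.81 * 1.959592) = 500.6 m

500.6


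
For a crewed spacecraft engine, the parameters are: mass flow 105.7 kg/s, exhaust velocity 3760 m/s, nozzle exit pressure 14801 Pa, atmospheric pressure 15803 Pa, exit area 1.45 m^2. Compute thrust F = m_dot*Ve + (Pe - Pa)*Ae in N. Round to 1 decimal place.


Step 1: Momentum thrust = m_dot * Ve = 105.7 * 3760 = 397432.0 N
Step 2: Pressure thrust = (Pe - Pa) * Ae = (14801 - 15803) * 1.45 = -1452.90 N
Step 3: Total thrust F = 397432.0 + -1452.90 = 395979.1 N

395979.1


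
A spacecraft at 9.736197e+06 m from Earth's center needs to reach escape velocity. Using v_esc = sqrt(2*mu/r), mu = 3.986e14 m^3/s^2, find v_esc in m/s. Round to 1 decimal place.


Step 1: 2*mu/r = 2 * 3.986e14 / 9.736197e+06 = 81880019.4778
Step 2: v_esc = sqrt(81880019.4778) = 9048.8 m/s

9048.8


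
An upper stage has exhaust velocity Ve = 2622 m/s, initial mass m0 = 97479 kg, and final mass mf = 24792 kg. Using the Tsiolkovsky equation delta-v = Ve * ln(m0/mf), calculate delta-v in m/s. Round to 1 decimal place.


Step 1: Mass ratio m0/mf = 97479 / 24792 = 3.931873
Step 2: ln(3.931873) = 1.369116
Step 3: delta-v = 2622 * 1.369116 = 3589.8 m/s

3589.8


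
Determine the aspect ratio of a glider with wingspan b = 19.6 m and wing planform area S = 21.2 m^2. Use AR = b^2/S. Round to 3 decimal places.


Step 1: b^2 = 19.6^2 = 384.16
Step 2: AR = 384.16 / 21.2 = 18.121

18.121


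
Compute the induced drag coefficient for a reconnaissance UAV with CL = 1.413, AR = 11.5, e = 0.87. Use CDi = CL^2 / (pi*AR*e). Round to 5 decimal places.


Step 1: CL^2 = 1.413^2 = 1.996569
Step 2: pi * AR * e = 3.14159 * 11.5 * 0.87 = 31.431634
Step 3: CDi = 1.996569 / 31.431634 = 0.06352

0.06352


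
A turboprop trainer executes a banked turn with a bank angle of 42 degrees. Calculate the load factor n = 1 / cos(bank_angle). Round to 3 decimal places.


Step 1: Convert 42 degrees to radians = 0.733038
Step 2: cos(42 deg) = 0.743145
Step 3: n = 1 / 0.743145 = 1.346

1.346


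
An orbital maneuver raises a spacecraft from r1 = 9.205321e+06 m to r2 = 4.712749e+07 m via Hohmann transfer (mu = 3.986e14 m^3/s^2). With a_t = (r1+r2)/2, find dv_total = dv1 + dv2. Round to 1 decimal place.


Step 1: Transfer semi-major axis a_t = (9.205321e+06 + 4.712749e+07) / 2 = 2.816641e+07 m
Step 2: v1 (circular at r1) = sqrt(mu/r1) = 6580.35 m/s
Step 3: v_t1 = sqrt(mu*(2/r1 - 1/a_t)) = 8511.78 m/s
Step 4: dv1 = |8511.78 - 6580.35| = 1931.43 m/s
Step 5: v2 (circular at r2) = 2908.25 m/s, v_t2 = 1662.59 m/s
Step 6: dv2 = |2908.25 - 1662.59| = 1245.66 m/s
Step 7: Total delta-v = 1931.43 + 1245.66 = 3177.1 m/s

3177.1


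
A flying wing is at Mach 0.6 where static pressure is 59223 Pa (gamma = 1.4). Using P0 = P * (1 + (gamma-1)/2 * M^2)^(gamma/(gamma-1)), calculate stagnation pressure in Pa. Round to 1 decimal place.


Step 1: (gamma-1)/2 * M^2 = 0.2 * 0.36 = 0.072
Step 2: 1 + 0.072 = 1.072
Step 3: Exponent gamma/(gamma-1) = 3.5
Step 4: P0 = 59223 * 1.072^3.5 = 75539.2 Pa

75539.2


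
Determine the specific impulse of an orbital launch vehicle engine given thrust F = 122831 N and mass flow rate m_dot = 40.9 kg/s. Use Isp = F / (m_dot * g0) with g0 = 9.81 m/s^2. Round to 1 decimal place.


Step 1: m_dot * g0 = 40.9 * 9.81 = 401.23
Step 2: Isp = 122831 / 401.23 = 306.1 s

306.1


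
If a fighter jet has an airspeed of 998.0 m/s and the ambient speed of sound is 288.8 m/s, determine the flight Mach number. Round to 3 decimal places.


Step 1: M = V / a = 998.0 / 288.8
Step 2: M = 3.456

3.456


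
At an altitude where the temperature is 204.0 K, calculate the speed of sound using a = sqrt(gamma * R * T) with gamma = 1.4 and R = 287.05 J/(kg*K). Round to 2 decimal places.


Step 1: gamma * R * T = 1.4 * 287.05 * 204.0 = 81981.48
Step 2: a = sqrt(81981.48) = 286.32 m/s

286.32


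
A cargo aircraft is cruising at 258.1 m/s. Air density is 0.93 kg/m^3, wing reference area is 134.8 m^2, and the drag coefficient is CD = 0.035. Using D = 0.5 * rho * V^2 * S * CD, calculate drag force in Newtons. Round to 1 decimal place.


Step 1: Dynamic pressure q = 0.5 * 0.93 * 258.1^2 = 30976.2587 Pa
Step 2: Drag D = q * S * CD = 30976.2587 * 134.8 * 0.035
Step 3: D = 146146.0 N

146146.0


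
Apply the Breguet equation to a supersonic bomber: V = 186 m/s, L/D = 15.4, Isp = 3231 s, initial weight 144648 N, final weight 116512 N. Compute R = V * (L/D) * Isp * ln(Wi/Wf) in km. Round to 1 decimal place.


Step 1: Coefficient = V * (L/D) * Isp = 186 * 15.4 * 3231 = 9254876.4 m
Step 2: Wi/Wf = 144648 / 116512 = 1.241486
Step 3: ln(1.241486) = 0.216309
Step 4: R = 9254876.4 * 0.216309 = 2001912.4 m = 2001.9 km

2001.9


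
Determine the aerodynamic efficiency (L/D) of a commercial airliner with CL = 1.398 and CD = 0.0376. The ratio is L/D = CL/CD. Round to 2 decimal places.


Step 1: L/D = CL / CD = 1.398 / 0.0376
Step 2: L/D = 37.18

37.18


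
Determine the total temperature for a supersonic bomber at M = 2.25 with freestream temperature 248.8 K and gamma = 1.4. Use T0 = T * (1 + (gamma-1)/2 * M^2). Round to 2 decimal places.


Step 1: (gamma-1)/2 = 0.2
Step 2: M^2 = 5.0625
Step 3: 1 + 0.2 * 5.0625 = 2.0125
Step 4: T0 = 248.8 * 2.0125 = 500.71 K

500.71


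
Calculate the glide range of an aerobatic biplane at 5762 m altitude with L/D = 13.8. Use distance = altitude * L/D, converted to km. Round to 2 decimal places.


Step 1: Glide distance = altitude * L/D = 5762 * 13.8 = 79515.6 m
Step 2: Convert to km: 79515.6 / 1000 = 79.52 km

79.52


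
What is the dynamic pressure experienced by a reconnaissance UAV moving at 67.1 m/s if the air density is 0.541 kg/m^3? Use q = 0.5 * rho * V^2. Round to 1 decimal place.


Step 1: V^2 = 67.1^2 = 4502.41
Step 2: q = 0.5 * 0.541 * 4502.41
Step 3: q = 1217.9 Pa

1217.9


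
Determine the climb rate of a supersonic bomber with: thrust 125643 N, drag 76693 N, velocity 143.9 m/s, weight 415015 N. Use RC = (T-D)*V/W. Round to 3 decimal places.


Step 1: Excess thrust = T - D = 125643 - 76693 = 48950 N
Step 2: Excess power = 48950 * 143.9 = 7043905.0 W
Step 3: RC = 7043905.0 / 415015 = 16.973 m/s

16.973


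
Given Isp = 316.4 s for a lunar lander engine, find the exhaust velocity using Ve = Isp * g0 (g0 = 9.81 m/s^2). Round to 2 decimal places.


Step 1: Ve = Isp * g0 = 316.4 * 9.81
Step 2: Ve = 3103.88 m/s

3103.88


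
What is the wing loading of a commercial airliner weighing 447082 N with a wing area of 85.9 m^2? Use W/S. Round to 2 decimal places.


Step 1: Wing loading = W / S = 447082 / 85.9
Step 2: Wing loading = 5204.68 N/m^2

5204.68


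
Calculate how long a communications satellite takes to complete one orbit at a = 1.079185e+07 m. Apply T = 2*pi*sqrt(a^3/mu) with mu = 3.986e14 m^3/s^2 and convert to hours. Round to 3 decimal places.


Step 1: a^3 / mu = 1.256862e+21 / 3.986e14 = 3.153192e+06
Step 2: sqrt(3.153192e+06) = 1775.7229 s
Step 3: T = 2*pi * 1775.7229 = 11157.2 s
Step 4: T in hours = 11157.2 / 3600 = 3.099 hours

3.099


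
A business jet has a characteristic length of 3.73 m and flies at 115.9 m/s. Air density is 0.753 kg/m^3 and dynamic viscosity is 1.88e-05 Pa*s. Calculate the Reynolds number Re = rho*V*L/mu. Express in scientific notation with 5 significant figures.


Step 1: Numerator = rho * V * L = 0.753 * 115.9 * 3.73 = 325.527171
Step 2: Re = 325.527171 / 1.88e-05
Step 3: Re = 1.7315e+07

1.7315e+07


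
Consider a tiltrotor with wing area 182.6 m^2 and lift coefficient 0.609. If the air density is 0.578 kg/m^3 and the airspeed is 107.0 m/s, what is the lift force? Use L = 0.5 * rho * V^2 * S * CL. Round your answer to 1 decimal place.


Step 1: Calculate dynamic pressure q = 0.5 * 0.578 * 107.0^2 = 0.5 * 0.578 * 11449.0 = 3308.761 Pa
Step 2: Multiply by wing area and lift coefficient: L = 3308.761 * 182.6 * 0.609
Step 3: L = 604179.7586 * 0.609 = 367945.5 N

367945.5


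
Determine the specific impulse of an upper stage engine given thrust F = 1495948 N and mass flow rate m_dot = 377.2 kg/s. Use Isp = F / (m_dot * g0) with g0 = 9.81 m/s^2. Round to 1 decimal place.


Step 1: m_dot * g0 = 377.2 * 9.81 = 3700.33
Step 2: Isp = 1495948 / 3700.33 = 404.3 s

404.3


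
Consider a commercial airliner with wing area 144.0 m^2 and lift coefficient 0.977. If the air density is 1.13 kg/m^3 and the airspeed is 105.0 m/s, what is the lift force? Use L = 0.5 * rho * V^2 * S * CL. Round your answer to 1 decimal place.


Step 1: Calculate dynamic pressure q = 0.5 * 1.13 * 105.0^2 = 0.5 * 1.13 * 11025.0 = 6229.125 Pa
Step 2: Multiply by wing area and lift coefficient: L = 6229.125 * 144.0 * 0.977
Step 3: L = 896994.0 * 0.977 = 876363.1 N

876363.1


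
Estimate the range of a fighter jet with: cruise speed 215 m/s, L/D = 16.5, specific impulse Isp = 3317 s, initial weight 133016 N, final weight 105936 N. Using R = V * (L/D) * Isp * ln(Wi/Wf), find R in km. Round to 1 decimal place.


Step 1: Coefficient = V * (L/D) * Isp = 215 * 16.5 * 3317 = 11767057.5 m
Step 2: Wi/Wf = 133016 / 105936 = 1.255626
Step 3: ln(1.255626) = 0.227634
Step 4: R = 11767057.5 * 0.227634 = 2678585.7 m = 2678.6 km

2678.6


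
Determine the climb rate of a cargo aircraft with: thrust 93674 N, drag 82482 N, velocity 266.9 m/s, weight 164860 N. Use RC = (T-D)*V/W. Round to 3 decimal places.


Step 1: Excess thrust = T - D = 93674 - 82482 = 11192 N
Step 2: Excess power = 11192 * 266.9 = 2987144.8 W
Step 3: RC = 2987144.8 / 164860 = 18.119 m/s

18.119


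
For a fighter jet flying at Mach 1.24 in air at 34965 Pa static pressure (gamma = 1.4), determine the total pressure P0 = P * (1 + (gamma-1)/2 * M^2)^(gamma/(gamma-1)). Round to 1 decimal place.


Step 1: (gamma-1)/2 * M^2 = 0.2 * 1.5376 = 0.30752
Step 2: 1 + 0.30752 = 1.30752
Step 3: Exponent gamma/(gamma-1) = 3.5
Step 4: P0 = 34965 * 1.30752^3.5 = 89372.3 Pa

89372.3


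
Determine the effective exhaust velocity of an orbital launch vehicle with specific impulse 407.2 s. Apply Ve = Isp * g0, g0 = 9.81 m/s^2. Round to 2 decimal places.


Step 1: Ve = Isp * g0 = 407.2 * 9.81
Step 2: Ve = 3994.63 m/s

3994.63


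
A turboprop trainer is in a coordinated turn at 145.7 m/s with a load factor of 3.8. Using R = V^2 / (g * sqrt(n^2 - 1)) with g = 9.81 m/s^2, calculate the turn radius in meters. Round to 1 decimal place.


Step 1: V^2 = 145.7^2 = 21228.49
Step 2: n^2 - 1 = 3.8^2 - 1 = 13.44
Step 3: sqrt(13.44) = 3.666061
Step 4: R = 21228.49 / (9.81 * 3.666061) = 590.3 m

590.3


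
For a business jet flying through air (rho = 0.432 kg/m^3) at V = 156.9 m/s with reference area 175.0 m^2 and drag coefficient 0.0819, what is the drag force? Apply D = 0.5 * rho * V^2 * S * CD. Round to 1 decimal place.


Step 1: Dynamic pressure q = 0.5 * 0.432 * 156.9^2 = 5317.4038 Pa
Step 2: Drag D = q * S * CD = 5317.4038 * 175.0 * 0.0819
Step 3: D = 76211.7 N

76211.7


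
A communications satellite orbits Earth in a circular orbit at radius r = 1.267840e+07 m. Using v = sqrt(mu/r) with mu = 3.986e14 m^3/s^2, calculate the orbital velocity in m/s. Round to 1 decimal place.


Step 1: mu / r = 3.986e14 / 1.267840e+07 = 31439298.3342
Step 2: v = sqrt(31439298.3342) = 5607.1 m/s

5607.1


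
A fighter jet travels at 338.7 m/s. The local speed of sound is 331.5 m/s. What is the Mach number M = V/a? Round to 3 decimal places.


Step 1: M = V / a = 338.7 / 331.5
Step 2: M = 1.022

1.022


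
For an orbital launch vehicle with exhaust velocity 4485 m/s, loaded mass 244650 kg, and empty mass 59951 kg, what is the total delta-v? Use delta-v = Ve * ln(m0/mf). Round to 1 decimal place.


Step 1: Mass ratio m0/mf = 244650 / 59951 = 4.080833
Step 2: ln(4.080833) = 1.406301
Step 3: delta-v = 4485 * 1.406301 = 6307.3 m/s

6307.3


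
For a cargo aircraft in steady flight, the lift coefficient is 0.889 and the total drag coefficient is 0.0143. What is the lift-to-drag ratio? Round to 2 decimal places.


Step 1: L/D = CL / CD = 0.889 / 0.0143
Step 2: L/D = 62.17

62.17


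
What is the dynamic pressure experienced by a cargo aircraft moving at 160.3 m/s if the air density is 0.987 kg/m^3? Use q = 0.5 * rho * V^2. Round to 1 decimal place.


Step 1: V^2 = 160.3^2 = 25696.09
Step 2: q = 0.5 * 0.987 * 25696.09
Step 3: q = 12681.0 Pa

12681.0


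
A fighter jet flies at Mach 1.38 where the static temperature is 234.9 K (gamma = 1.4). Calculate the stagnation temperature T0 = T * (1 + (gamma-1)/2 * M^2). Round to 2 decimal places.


Step 1: (gamma-1)/2 = 0.2
Step 2: M^2 = 1.9044
Step 3: 1 + 0.2 * 1.9044 = 1.38088
Step 4: T0 = 234.9 * 1.38088 = 324.37 K

324.37


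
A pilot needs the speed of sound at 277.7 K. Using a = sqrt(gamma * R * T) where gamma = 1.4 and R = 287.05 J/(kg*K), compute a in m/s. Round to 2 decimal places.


Step 1: gamma * R * T = 1.4 * 287.05 * 277.7 = 111599.299
Step 2: a = sqrt(111599.299) = 334.06 m/s

334.06


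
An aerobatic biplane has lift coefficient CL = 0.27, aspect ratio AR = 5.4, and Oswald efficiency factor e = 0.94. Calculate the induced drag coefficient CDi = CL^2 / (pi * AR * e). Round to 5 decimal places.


Step 1: CL^2 = 0.27^2 = 0.0729
Step 2: pi * AR * e = 3.14159 * 5.4 * 0.94 = 15.946724
Step 3: CDi = 0.0729 / 15.946724 = 0.00457

0.00457


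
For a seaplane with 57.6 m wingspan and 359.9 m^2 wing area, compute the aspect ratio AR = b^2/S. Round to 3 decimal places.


Step 1: b^2 = 57.6^2 = 3317.76
Step 2: AR = 3317.76 / 359.9 = 9.219

9.219


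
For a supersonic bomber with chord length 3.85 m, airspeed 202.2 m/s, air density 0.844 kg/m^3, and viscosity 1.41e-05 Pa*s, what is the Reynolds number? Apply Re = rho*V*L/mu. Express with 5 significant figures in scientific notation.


Step 1: Numerator = rho * V * L = 0.844 * 202.2 * 3.85 = 657.02868
Step 2: Re = 657.02868 / 1.41e-05
Step 3: Re = 4.6598e+07

4.6598e+07


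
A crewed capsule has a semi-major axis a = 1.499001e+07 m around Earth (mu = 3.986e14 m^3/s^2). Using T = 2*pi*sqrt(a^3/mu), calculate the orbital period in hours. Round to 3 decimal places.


Step 1: a^3 / mu = 3.368261e+21 / 3.986e14 = 8.450229e+06
Step 2: sqrt(8.450229e+06) = 2906.9277 s
Step 3: T = 2*pi * 2906.9277 = 18264.77 s
Step 4: T in hours = 18264.77 / 3600 = 5.074 hours

5.074


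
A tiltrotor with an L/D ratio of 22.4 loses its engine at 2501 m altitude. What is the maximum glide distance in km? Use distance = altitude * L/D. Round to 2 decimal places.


Step 1: Glide distance = altitude * L/D = 2501 * 22.4 = 56022.4 m
Step 2: Convert to km: 56022.4 / 1000 = 56.02 km

56.02


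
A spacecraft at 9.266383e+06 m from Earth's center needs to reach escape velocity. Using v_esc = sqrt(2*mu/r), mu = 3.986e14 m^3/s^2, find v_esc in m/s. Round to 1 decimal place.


Step 1: 2*mu/r = 2 * 3.986e14 / 9.266383e+06 = 86031410.5299
Step 2: v_esc = sqrt(86031410.5299) = 9275.3 m/s

9275.3


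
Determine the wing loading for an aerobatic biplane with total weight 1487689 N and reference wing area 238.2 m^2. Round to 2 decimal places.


Step 1: Wing loading = W / S = 1487689 / 238.2
Step 2: Wing loading = 6245.55 N/m^2

6245.55


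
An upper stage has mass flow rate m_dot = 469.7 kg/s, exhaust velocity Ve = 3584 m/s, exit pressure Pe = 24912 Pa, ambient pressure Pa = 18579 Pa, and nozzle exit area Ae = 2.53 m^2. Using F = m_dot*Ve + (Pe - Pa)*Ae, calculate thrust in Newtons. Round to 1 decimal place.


Step 1: Momentum thrust = m_dot * Ve = 469.7 * 3584 = 1683404.8 N
Step 2: Pressure thrust = (Pe - Pa) * Ae = (24912 - 18579) * 2.53 = 16022.49 N
Step 3: Total thrust F = 1683404.8 + 16022.49 = 1699427.3 N

1699427.3


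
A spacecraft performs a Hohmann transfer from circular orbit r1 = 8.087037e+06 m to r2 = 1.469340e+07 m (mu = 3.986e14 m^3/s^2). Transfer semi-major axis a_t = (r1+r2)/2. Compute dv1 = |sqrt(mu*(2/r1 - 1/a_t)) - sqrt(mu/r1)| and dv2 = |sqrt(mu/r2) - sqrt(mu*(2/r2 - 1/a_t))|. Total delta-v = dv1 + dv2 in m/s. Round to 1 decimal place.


Step 1: Transfer semi-major axis a_t = (8.087037e+06 + 1.469340e+07) / 2 = 1.139022e+07 m
Step 2: v1 (circular at r1) = sqrt(mu/r1) = 7020.6 m/s
Step 3: v_t1 = sqrt(mu*(2/r1 - 1/a_t)) = 7973.87 m/s
Step 4: dv1 = |7973.87 - 7020.6| = 953.27 m/s
Step 5: v2 (circular at r2) = 5208.44 m/s, v_t2 = 4388.7 m/s
Step 6: dv2 = |5208.44 - 4388.7| = 819.74 m/s
Step 7: Total delta-v = 953.27 + 819.74 = 1773.0 m/s

1773.0


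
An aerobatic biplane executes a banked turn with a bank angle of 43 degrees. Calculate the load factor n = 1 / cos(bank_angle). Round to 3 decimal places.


Step 1: Convert 43 degrees to radians = 0.750492
Step 2: cos(43 deg) = 0.731354
Step 3: n = 1 / 0.731354 = 1.367

1.367


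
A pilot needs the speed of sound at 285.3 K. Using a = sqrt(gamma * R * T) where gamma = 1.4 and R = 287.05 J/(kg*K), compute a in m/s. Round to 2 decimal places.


Step 1: gamma * R * T = 1.4 * 287.05 * 285.3 = 114653.511
Step 2: a = sqrt(114653.511) = 338.61 m/s

338.61


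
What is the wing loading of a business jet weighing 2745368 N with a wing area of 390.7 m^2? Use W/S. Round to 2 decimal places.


Step 1: Wing loading = W / S = 2745368 / 390.7
Step 2: Wing loading = 7026.79 N/m^2

7026.79


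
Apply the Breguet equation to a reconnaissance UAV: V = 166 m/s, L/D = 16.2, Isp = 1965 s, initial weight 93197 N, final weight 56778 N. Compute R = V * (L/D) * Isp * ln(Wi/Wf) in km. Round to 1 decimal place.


Step 1: Coefficient = V * (L/D) * Isp = 166 * 16.2 * 1965 = 5284278.0 m
Step 2: Wi/Wf = 93197 / 56778 = 1.641428
Step 3: ln(1.641428) = 0.495567
Step 4: R = 5284278.0 * 0.495567 = 2618711.7 m = 2618.7 km

2618.7


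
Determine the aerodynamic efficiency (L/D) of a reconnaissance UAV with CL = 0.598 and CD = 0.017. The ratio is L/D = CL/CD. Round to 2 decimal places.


Step 1: L/D = CL / CD = 0.598 / 0.017
Step 2: L/D = 35.18

35.18


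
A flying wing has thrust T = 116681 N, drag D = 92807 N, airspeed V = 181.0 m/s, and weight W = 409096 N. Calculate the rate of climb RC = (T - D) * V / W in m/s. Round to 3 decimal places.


Step 1: Excess thrust = T - D = 116681 - 92807 = 23874 N
Step 2: Excess power = 23874 * 181.0 = 4321194.0 W
Step 3: RC = 4321194.0 / 409096 = 10.563 m/s

10.563


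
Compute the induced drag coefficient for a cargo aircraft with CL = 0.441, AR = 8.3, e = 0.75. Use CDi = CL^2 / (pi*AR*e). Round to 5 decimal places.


Step 1: CL^2 = 0.441^2 = 0.194481
Step 2: pi * AR * e = 3.14159 * 8.3 * 0.75 = 19.556414
Step 3: CDi = 0.194481 / 19.556414 = 0.00994

0.00994


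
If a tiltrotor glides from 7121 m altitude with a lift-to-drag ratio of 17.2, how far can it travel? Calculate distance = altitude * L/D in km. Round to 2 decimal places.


Step 1: Glide distance = altitude * L/D = 7121 * 17.2 = 122481.2 m
Step 2: Convert to km: 122481.2 / 1000 = 122.48 km

122.48


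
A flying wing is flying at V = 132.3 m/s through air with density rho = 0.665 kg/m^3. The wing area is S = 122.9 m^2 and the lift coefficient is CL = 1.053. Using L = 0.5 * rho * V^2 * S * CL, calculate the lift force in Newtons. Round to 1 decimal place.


Step 1: Calculate dynamic pressure q = 0.5 * 0.665 * 132.3^2 = 0.5 * 0.665 * 17503.29 = 5819.8439 Pa
Step 2: Multiply by wing area and lift coefficient: L = 5819.8439 * 122.9 * 1.053
Step 3: L = 715258.8184 * 1.053 = 753167.5 N

753167.5


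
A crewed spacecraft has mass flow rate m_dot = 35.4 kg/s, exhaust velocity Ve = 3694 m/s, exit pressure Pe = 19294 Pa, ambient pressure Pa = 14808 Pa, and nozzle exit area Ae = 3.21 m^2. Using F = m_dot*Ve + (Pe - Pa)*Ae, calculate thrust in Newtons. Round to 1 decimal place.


Step 1: Momentum thrust = m_dot * Ve = 35.4 * 3694 = 130767.6 N
Step 2: Pressure thrust = (Pe - Pa) * Ae = (19294 - 14808) * 3.21 = 14400.06 N
Step 3: Total thrust F = 130767.6 + 14400.06 = 145167.7 N

145167.7


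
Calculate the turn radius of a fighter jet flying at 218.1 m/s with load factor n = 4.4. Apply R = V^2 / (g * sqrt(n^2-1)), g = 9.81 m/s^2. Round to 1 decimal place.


Step 1: V^2 = 218.1^2 = 47567.61
Step 2: n^2 - 1 = 4.4^2 - 1 = 18.36
Step 3: sqrt(18.36) = 4.284857
Step 4: R = 47567.61 / (9.81 * 4.284857) = 1131.6 m

1131.6


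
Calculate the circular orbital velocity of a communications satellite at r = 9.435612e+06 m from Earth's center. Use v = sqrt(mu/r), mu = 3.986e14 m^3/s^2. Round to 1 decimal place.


Step 1: mu / r = 3.986e14 / 9.435612e+06 = 42244212.67
Step 2: v = sqrt(42244212.67) = 6499.6 m/s

6499.6


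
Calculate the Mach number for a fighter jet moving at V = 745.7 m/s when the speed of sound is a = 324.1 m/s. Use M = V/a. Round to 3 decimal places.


Step 1: M = V / a = 745.7 / 324.1
Step 2: M = 2.301

2.301


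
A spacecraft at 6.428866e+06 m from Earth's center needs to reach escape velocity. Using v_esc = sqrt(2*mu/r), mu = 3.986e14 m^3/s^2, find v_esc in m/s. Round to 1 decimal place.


Step 1: 2*mu/r = 2 * 3.986e14 / 6.428866e+06 = 124003206.7864
Step 2: v_esc = sqrt(124003206.7864) = 11135.7 m/s

11135.7


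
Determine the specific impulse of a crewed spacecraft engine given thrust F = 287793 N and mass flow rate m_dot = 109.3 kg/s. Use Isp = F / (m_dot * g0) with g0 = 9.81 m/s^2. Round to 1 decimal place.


Step 1: m_dot * g0 = 109.3 * 9.81 = 1072.23
Step 2: Isp = 287793 / 1072.23 = 268.4 s

268.4


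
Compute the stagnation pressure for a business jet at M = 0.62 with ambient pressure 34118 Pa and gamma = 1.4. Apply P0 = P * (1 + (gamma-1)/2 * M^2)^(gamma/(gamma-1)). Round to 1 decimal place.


Step 1: (gamma-1)/2 * M^2 = 0.2 * 0.3844 = 0.07688
Step 2: 1 + 0.07688 = 1.07688
Step 3: Exponent gamma/(gamma-1) = 3.5
Step 4: P0 = 34118 * 1.07688^3.5 = 44215.0 Pa

44215.0


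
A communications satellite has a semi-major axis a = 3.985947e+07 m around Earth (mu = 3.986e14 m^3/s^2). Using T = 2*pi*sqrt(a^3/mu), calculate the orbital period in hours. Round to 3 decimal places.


Step 1: a^3 / mu = 6.332782e+22 / 3.986e14 = 1.588756e+08
Step 2: sqrt(1.588756e+08) = 12604.5874 s
Step 3: T = 2*pi * 12604.5874 = 79196.96 s
Step 4: T in hours = 79196.96 / 3600 = 21.999 hours

21.999


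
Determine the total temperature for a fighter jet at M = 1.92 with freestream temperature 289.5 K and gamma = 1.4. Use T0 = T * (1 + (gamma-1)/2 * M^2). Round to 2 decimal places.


Step 1: (gamma-1)/2 = 0.2
Step 2: M^2 = 3.6864
Step 3: 1 + 0.2 * 3.6864 = 1.73728
Step 4: T0 = 289.5 * 1.73728 = 502.94 K

502.94


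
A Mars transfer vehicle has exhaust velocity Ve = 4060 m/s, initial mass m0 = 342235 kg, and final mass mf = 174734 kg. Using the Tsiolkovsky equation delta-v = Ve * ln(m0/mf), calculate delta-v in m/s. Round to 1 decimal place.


Step 1: Mass ratio m0/mf = 342235 / 174734 = 1.958606
Step 2: ln(1.958606) = 0.672233
Step 3: delta-v = 4060 * 0.672233 = 2729.3 m/s

2729.3


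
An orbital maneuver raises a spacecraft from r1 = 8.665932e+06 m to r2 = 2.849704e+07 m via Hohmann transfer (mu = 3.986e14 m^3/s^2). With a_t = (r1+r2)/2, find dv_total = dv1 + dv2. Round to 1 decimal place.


Step 1: Transfer semi-major axis a_t = (8.665932e+06 + 2.849704e+07) / 2 = 1.858149e+07 m
Step 2: v1 (circular at r1) = sqrt(mu/r1) = 6782.05 m/s
Step 3: v_t1 = sqrt(mu*(2/r1 - 1/a_t)) = 8398.87 m/s
Step 4: dv1 = |8398.87 - 6782.05| = 1616.82 m/s
Step 5: v2 (circular at r2) = 3739.98 m/s, v_t2 = 2554.09 m/s
Step 6: dv2 = |3739.98 - 2554.09| = 1185.89 m/s
Step 7: Total delta-v = 1616.82 + 1185.89 = 2802.7 m/s

2802.7


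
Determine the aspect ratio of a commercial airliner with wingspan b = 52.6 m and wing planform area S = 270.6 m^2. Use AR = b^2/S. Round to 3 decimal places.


Step 1: b^2 = 52.6^2 = 2766.76
Step 2: AR = 2766.76 / 270.6 = 10.225

10.225


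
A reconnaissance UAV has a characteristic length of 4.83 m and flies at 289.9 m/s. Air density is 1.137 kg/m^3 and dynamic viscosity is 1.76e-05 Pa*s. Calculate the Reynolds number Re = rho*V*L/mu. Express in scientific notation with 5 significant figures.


Step 1: Numerator = rho * V * L = 1.137 * 289.9 * 4.83 = 1592.046729
Step 2: Re = 1592.046729 / 1.76e-05
Step 3: Re = 9.0457e+07

9.0457e+07


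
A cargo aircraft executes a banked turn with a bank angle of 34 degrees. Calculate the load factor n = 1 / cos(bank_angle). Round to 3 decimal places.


Step 1: Convert 34 degrees to radians = 0.593412
Step 2: cos(34 deg) = 0.829038
Step 3: n = 1 / 0.829038 = 1.206

1.206


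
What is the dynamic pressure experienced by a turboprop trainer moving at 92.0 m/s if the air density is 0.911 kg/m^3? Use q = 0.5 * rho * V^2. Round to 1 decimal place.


Step 1: V^2 = 92.0^2 = 8464.0
Step 2: q = 0.5 * 0.911 * 8464.0
Step 3: q = 3855.4 Pa

3855.4


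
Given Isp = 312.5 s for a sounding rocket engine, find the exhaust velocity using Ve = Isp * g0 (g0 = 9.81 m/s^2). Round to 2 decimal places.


Step 1: Ve = Isp * g0 = 312.5 * 9.81
Step 2: Ve = 3065.63 m/s

3065.63


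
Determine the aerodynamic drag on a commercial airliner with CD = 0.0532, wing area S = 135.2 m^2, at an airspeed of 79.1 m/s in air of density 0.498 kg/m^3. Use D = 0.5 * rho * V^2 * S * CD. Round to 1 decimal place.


Step 1: Dynamic pressure q = 0.5 * 0.498 * 79.1^2 = 1557.9457 Pa
Step 2: Drag D = q * S * CD = 1557.9457 * 135.2 * 0.0532
Step 3: D = 11205.7 N

11205.7


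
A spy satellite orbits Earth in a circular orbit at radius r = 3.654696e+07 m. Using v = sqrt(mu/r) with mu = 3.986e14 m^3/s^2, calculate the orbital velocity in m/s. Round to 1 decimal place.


Step 1: mu / r = 3.986e14 / 3.654696e+07 = 10906515.8908
Step 2: v = sqrt(10906515.8908) = 3302.5 m/s

3302.5


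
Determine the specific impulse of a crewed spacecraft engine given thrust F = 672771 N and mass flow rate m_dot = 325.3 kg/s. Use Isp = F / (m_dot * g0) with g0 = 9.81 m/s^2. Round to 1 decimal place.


Step 1: m_dot * g0 = 325.3 * 9.81 = 3191.19
Step 2: Isp = 672771 / 3191.19 = 210.8 s

210.8


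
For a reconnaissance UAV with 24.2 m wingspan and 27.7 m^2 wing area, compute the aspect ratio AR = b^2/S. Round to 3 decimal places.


Step 1: b^2 = 24.2^2 = 585.64
Step 2: AR = 585.64 / 27.7 = 21.142

21.142


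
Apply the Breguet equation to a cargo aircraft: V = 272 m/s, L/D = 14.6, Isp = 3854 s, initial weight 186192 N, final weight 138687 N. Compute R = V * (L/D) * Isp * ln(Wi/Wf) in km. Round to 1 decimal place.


Step 1: Coefficient = V * (L/D) * Isp = 272 * 14.6 * 3854 = 15305004.8 m
Step 2: Wi/Wf = 186192 / 138687 = 1.342534
Step 3: ln(1.342534) = 0.294559
Step 4: R = 15305004.8 * 0.294559 = 4508223.9 m = 4508.2 km

4508.2


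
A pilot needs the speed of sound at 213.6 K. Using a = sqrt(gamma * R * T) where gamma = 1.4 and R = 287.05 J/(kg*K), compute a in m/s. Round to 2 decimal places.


Step 1: gamma * R * T = 1.4 * 287.05 * 213.6 = 85839.432
Step 2: a = sqrt(85839.432) = 292.98 m/s

292.98


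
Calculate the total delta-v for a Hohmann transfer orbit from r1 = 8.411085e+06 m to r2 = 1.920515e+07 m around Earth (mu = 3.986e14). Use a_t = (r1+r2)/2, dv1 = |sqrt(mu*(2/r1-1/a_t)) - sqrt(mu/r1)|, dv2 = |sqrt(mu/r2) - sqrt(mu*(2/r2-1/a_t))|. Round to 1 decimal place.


Step 1: Transfer semi-major axis a_t = (8.411085e+06 + 1.920515e+07) / 2 = 1.380812e+07 m
Step 2: v1 (circular at r1) = sqrt(mu/r1) = 6884.03 m/s
Step 3: v_t1 = sqrt(mu*(2/r1 - 1/a_t)) = 8118.66 m/s
Step 4: dv1 = |8118.66 - 6884.03| = 1234.63 m/s
Step 5: v2 (circular at r2) = 4555.75 m/s, v_t2 = 3555.65 m/s
Step 6: dv2 = |4555.75 - 3555.65| = 1000.1 m/s
Step 7: Total delta-v = 1234.63 + 1000.1 = 2234.7 m/s

2234.7


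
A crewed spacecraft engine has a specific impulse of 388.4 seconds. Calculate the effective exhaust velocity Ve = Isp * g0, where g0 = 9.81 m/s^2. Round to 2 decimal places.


Step 1: Ve = Isp * g0 = 388.4 * 9.81
Step 2: Ve = 3810.20 m/s

3810.20


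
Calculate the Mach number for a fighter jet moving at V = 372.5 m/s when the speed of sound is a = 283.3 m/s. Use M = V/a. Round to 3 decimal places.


Step 1: M = V / a = 372.5 / 283.3
Step 2: M = 1.315

1.315


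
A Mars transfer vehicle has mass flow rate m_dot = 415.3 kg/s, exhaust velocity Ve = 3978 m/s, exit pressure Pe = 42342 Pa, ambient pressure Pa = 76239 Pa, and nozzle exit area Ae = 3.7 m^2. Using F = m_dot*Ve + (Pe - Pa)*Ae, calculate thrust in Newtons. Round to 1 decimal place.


Step 1: Momentum thrust = m_dot * Ve = 415.3 * 3978 = 1652063.4 N
Step 2: Pressure thrust = (Pe - Pa) * Ae = (42342 - 76239) * 3.7 = -125418.9 N
Step 3: Total thrust F = 1652063.4 + -125418.9 = 1526644.5 N

1526644.5


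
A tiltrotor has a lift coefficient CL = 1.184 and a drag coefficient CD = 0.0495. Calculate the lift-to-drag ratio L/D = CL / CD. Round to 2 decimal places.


Step 1: L/D = CL / CD = 1.184 / 0.0495
Step 2: L/D = 23.92

23.92


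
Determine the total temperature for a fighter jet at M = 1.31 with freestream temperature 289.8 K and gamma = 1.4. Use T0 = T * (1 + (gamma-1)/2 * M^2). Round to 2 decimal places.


Step 1: (gamma-1)/2 = 0.2
Step 2: M^2 = 1.7161
Step 3: 1 + 0.2 * 1.7161 = 1.34322
Step 4: T0 = 289.8 * 1.34322 = 389.27 K

389.27


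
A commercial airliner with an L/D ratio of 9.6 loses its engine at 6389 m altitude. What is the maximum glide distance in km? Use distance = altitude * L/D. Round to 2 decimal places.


Step 1: Glide distance = altitude * L/D = 6389 * 9.6 = 61334.4 m
Step 2: Convert to km: 61334.4 / 1000 = 61.33 km

61.33


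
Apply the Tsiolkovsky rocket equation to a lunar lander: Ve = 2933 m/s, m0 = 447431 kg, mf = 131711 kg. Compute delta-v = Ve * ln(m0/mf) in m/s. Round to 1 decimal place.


Step 1: Mass ratio m0/mf = 447431 / 131711 = 3.397066
Step 2: ln(3.397066) = 1.222912
Step 3: delta-v = 2933 * 1.222912 = 3586.8 m/s

3586.8


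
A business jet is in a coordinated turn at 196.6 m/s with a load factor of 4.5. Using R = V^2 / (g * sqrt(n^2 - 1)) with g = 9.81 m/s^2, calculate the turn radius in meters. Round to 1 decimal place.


Step 1: V^2 = 196.6^2 = 38651.56
Step 2: n^2 - 1 = 4.5^2 - 1 = 19.25
Step 3: sqrt(19.25) = 4.387482
Step 4: R = 38651.56 / (9.81 * 4.387482) = 898.0 m

898.0


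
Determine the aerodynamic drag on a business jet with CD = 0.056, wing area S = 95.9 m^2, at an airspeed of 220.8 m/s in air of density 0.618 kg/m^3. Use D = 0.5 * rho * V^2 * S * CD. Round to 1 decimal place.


Step 1: Dynamic pressure q = 0.5 * 0.618 * 220.8^2 = 15064.5658 Pa
Step 2: Drag D = q * S * CD = 15064.5658 * 95.9 * 0.056
Step 3: D = 80902.7 N

80902.7


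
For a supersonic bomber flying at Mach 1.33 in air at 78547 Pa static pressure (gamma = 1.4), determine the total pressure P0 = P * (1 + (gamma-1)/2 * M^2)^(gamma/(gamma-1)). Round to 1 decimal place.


Step 1: (gamma-1)/2 * M^2 = 0.2 * 1.7689 = 0.35378
Step 2: 1 + 0.35378 = 1.35378
Step 3: Exponent gamma/(gamma-1) = 3.5
Step 4: P0 = 78547 * 1.35378^3.5 = 226750.3 Pa

226750.3


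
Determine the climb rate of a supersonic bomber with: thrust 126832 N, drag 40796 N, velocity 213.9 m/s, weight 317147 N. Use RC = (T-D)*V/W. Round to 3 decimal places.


Step 1: Excess thrust = T - D = 126832 - 40796 = 86036 N
Step 2: Excess power = 86036 * 213.9 = 18403100.4 W
Step 3: RC = 18403100.4 / 317147 = 58.027 m/s

58.027


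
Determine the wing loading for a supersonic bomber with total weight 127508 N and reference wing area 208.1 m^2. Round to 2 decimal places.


Step 1: Wing loading = W / S = 127508 / 208.1
Step 2: Wing loading = 612.72 N/m^2

612.72


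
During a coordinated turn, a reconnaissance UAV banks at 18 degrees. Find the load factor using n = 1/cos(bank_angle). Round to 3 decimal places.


Step 1: Convert 18 degrees to radians = 0.314159
Step 2: cos(18 deg) = 0.951057
Step 3: n = 1 / 0.951057 = 1.051

1.051


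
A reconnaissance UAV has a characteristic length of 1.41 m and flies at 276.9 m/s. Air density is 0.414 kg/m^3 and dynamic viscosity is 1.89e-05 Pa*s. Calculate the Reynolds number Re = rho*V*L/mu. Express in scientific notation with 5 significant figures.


Step 1: Numerator = rho * V * L = 0.414 * 276.9 * 1.41 = 161.637606
Step 2: Re = 161.637606 / 1.89e-05
Step 3: Re = 8.5523e+06

8.5523e+06


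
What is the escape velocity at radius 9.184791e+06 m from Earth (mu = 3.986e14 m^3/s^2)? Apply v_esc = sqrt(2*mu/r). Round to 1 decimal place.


Step 1: 2*mu/r = 2 * 3.986e14 / 9.184791e+06 = 86795660.3476
Step 2: v_esc = sqrt(86795660.3476) = 9316.4 m/s

9316.4


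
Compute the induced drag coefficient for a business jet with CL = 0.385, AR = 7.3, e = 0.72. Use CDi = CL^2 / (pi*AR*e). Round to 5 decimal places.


Step 1: CL^2 = 0.385^2 = 0.148225
Step 2: pi * AR * e = 3.14159 * 7.3 * 0.72 = 16.512211
Step 3: CDi = 0.148225 / 16.512211 = 0.00898

0.00898


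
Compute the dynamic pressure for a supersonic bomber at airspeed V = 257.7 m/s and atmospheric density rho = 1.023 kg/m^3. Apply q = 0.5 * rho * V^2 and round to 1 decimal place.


Step 1: V^2 = 257.7^2 = 66409.29
Step 2: q = 0.5 * 1.023 * 66409.29
Step 3: q = 33968.4 Pa

33968.4


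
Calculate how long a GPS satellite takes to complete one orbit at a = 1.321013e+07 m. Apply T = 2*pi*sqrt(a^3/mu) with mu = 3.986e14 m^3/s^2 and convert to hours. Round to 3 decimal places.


Step 1: a^3 / mu = 2.305267e+21 / 3.986e14 = 5.783410e+06
Step 2: sqrt(5.783410e+06) = 2404.8721 s
Step 3: T = 2*pi * 2404.8721 = 15110.26 s
Step 4: T in hours = 15110.26 / 3600 = 4.197 hours

4.197


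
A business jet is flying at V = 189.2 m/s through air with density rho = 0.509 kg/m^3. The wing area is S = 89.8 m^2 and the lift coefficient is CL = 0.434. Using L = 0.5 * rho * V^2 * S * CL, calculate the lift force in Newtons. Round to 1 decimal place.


Step 1: Calculate dynamic pressure q = 0.5 * 0.509 * 189.2^2 = 0.5 * 0.509 * 35796.64 = 9110.2449 Pa
Step 2: Multiply by wing area and lift coefficient: L = 9110.2449 * 89.8 * 0.434
Step 3: L = 818099.9902 * 0.434 = 355055.4 N

355055.4


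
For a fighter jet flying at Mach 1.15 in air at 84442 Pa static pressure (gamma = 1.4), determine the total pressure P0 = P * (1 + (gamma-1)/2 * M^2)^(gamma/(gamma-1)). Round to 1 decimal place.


Step 1: (gamma-1)/2 * M^2 = 0.2 * 1.3225 = 0.2645
Step 2: 1 + 0.2645 = 1.2645
Step 3: Exponent gamma/(gamma-1) = 3.5
Step 4: P0 = 84442 * 1.2645^3.5 = 191988.2 Pa

191988.2
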